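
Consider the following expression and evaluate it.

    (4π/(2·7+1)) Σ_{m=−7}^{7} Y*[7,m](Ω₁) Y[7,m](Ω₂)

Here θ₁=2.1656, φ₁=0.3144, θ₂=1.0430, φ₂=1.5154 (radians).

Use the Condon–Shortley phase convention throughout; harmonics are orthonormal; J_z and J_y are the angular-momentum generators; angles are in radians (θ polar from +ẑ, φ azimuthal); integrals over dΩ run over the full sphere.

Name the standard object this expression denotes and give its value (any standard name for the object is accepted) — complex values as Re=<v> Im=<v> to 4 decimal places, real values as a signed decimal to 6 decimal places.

Legendre polynomial (addition theorem), +0.051345

This sum is the spherical-harmonic addition theorem: it equals the Legendre polynomial P_l(cos γ) of the angle γ between the two directions.
Addition theorem: P_7(cos γ) = (4π/15) Σ_m Y*_{lm}(Ω₁) Y_{lm}(Ω₂), m = −7…7:
  m=-7: Y*=-0.078775+0.108042i  Y=-0.067913+0.166269i  product -0.012614-0.020435i
  m=-6: Y*=+0.105058-0.321753i  Y=-0.370318-0.127828i  product -0.080034+0.105721i
  m=-5: Y*=-0.000531+0.440779i  Y=+0.110933-0.390213i  product +0.171939+0.049104i
  m=-4: Y*=-0.064504-0.199176i  Y=+0.059726+0.013455i  product -0.001173-0.012764i
  m=-3: Y*=-0.133809-0.184452i  Y=+0.053582-0.319440i  product -0.066091+0.032861i
  m=-2: Y*=+0.264628+0.192458i  Y=+0.216319+0.024065i  product +0.052612+0.048001i
  m=-1: Y*=+0.093933+0.030546i  Y=+0.013433-0.242236i  product +0.008661-0.022344i
  m=+0: Y*=-0.339176-0.000000i  Y=+0.251530+0.000000i  product -0.085313-0.000000i
  m=+1: Y*=-0.093933+0.030546i  Y=-0.013433-0.242236i  product +0.008661+0.022344i
  m=+2: Y*=+0.264628-0.192458i  Y=+0.216319-0.024065i  product +0.052612-0.048001i
  m=+3: Y*=+0.133809-0.184452i  Y=-0.053582-0.319440i  product -0.066091-0.032861i
  m=+4: Y*=-0.064504+0.199176i  Y=+0.059726-0.013455i  product -0.001173+0.012764i
  m=+5: Y*=+0.000531+0.440779i  Y=-0.110933-0.390213i  product +0.171939-0.049104i
  m=+6: Y*=+0.105058+0.321753i  Y=-0.370318+0.127828i  product -0.080034-0.105721i
  m=+7: Y*=+0.078775+0.108042i  Y=+0.067913+0.166269i  product -0.012614+0.020435i
Σ over m = +0.061289-0.000000i; ×(4π/15) → +0.051345-0.000000i. Real part: 0.051345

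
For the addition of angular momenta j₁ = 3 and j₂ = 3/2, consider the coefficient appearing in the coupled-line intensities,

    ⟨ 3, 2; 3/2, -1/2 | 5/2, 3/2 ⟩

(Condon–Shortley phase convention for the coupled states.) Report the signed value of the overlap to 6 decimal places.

+0.267261

triangle: 2!·4!·1!/8! = 48/40320
(j±m)!: 5!·1!·1!·2!·4!·1! = 5760
prefactor² = (2J+1)·Δ·N² = 288/7
  k=0: +1/(0!·2!·1!·1!·3!·0!) = 1/12
  k=1: −1/(1!·1!·0!·0!·4!·1!) = -1/24
Σ = 1/24  ⇒  CG² = 288/7·(1/24)² = 1/14
CG = +√(1/14) = +0.267261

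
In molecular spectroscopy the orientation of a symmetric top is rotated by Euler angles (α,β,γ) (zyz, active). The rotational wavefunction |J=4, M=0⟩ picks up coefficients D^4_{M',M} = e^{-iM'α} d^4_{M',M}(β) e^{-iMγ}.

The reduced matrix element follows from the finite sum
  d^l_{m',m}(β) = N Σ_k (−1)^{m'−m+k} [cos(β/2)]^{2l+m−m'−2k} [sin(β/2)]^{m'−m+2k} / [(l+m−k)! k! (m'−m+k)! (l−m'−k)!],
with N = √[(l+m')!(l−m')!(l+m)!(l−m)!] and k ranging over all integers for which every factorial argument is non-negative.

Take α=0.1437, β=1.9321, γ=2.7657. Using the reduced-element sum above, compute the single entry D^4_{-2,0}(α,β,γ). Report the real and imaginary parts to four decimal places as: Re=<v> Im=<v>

First d^4_{-2,0}(β=1.9321), then the phase factors e^{-i(-2)α} and e^{-i(0)γ}:
Half-angle: c=0.568553, s=0.822646. N=√(2·720·24·24)=910.735966
k: max(0,(0)−(-2))=2 … min(4+(0),4−(-2))=4
  k=2: (−1)^0·910.7360/(96)·0.5686^6·0.8226^2 = +0.216858
  k=3: (−1)^1·910.7360/(36)·0.5686^4·0.8226^4 = -1.210676
  k=4: (−1)^2·910.7360/(96)·0.5686^2·0.8226^6 = +0.950480
d^4_{-2,0}(1.9321) = +0.216858 -1.210676 +0.950480 = -0.043338
Phases: e^{-i·(-2)·0.1437}=+0.958984+0.283460i, e^{-i·(0)·2.7657}=+1.000000+0.000000i ⇒ D=-0.041560-0.012285i

Re=-0.0416 Im=-0.0123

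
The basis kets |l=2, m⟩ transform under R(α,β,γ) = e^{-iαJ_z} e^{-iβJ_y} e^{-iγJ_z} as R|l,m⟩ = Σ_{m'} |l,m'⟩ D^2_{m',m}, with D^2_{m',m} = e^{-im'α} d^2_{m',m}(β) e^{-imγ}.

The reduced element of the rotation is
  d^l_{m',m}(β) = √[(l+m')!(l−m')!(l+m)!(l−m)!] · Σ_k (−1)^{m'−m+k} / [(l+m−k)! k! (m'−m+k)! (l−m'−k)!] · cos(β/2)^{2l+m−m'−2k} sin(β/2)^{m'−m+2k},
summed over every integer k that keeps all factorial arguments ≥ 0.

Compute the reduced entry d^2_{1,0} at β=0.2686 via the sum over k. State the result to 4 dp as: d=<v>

d^2_{1,0}(β=0.2686) via the finite sum:
c=cos(0.268600/2)=0.990995, s=sin(0.268600/2)=0.133897; N=√[6·1·2·2]=4.898979
Admissible k: 0..1 (factorial args all ≥0)
  k=0: (−1)^1·4.8990/(2)·0.9910^3·0.1339^1 = -0.319198
  k=1: (−1)^2·4.8990/(2)·0.9910^1·0.1339^3 = +0.005827
d^2_{1,0}(0.2686) = -0.319198 +0.005827 = -0.313371

d=-0.3134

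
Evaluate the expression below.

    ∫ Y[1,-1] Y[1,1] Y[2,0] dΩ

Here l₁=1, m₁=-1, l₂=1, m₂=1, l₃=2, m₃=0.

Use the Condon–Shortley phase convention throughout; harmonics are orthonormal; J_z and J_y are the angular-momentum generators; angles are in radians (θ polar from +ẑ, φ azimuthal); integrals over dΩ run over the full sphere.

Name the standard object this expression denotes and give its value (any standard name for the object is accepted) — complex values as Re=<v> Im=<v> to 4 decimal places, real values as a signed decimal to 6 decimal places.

This is a Gaunt coefficient — the integral of a triple product of spherical harmonics over the sphere.
m-sum 0 ✓  L=4 even ✓  0≤2≤2 ✓
Π(2lᵢ+1) = 3×3×5 = 45
triangle coeff Δ(1,1,2) = 1/30
Σ_t [0,0]: t=0:+1/1 = 1/1
(3j)²=2/15 [(1 1 2; 0 0 0)], sign=+1
Σ_t [0,0]: t=0:+1/4 = 1/4
(3j)²=1/30 [(1 1 2; -1 1 0)], sign=+1
⇒ 4πI² = 1/5
I = (+1)√(1/5/(4π)) = 0.12615663

Gaunt coefficient, +0.126157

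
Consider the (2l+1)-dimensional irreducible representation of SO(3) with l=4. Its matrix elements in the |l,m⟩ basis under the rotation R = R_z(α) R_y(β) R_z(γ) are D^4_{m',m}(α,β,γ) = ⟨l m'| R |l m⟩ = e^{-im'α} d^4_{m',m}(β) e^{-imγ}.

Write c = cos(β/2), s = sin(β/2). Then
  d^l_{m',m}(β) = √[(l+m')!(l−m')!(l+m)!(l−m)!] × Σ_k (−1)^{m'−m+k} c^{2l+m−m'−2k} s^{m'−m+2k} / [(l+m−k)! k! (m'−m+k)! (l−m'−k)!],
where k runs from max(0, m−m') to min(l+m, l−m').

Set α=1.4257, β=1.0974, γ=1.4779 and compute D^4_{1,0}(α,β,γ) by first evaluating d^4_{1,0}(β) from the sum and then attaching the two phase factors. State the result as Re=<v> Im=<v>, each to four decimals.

First d^4_{1,0}(β=1.0974), then the phase factors e^{-i(1)α} and e^{-i(0)γ}:
With c≡cos(β/2)=0.853203 and s≡sin(β/2)=0.521579, N=[120·6·24·24]^{1/2}=643.987578
The bounds max(0,m−m')=0 and min(l+m,l−m')=3 give 4 terms
  k=0: (−1)^1·643.9876/(144)·0.8532^7·0.5216^1 = -0.767719
  k=1: (−1)^2·643.9876/(24)·0.8532^5·0.5216^3 = +1.721424
  k=2: (−1)^3·643.9876/(24)·0.8532^3·0.5216^5 = -0.643313
  k=3: (−1)^4·643.9876/(144)·0.8532^1·0.5216^7 = +0.040069
d^4_{1,0}(1.0974) = -0.767719 +1.721424 -0.643313 +0.040069 = +0.350461
Attach z-rotation phases: D = e^{-i(1)(1.4257)}·(+0.350461)·e^{-i(0)(1.4779)} = +0.050672-0.346778i

Re=0.0507 Im=-0.3468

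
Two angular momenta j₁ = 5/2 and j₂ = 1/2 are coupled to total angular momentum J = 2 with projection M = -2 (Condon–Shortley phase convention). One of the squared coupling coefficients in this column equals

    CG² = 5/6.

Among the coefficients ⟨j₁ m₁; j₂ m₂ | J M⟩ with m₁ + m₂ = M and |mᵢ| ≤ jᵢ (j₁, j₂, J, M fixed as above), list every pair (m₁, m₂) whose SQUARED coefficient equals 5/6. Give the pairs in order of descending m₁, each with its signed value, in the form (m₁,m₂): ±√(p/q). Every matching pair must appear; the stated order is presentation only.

(-5/2,1/2): −√(5/6)

Admissible pairs with m₁+m₂ = M = -2: (-5/2,1/2), (-3/2,-1/2)
  (m₁,m₂)=(-3/2,-1/2): CG² = 1/6, CG = +√(1/6)
  (m₁,m₂)=(-5/2,1/2): CG² = 5/6, CG = −√(5/6)   ← matches the target
Pairs with CG² = 5/6: (-5/2,1/2): −√(5/6)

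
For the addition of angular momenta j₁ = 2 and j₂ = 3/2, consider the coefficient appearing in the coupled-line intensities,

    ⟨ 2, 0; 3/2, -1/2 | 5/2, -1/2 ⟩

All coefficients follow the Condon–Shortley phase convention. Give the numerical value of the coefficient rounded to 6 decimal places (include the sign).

j₁+j₂−J=1  J+j₁−j₂=3  J−j₁+j₂=2  j₁+j₂+J+1=7
(j₁±m₁, j₂±m₂, J±M) = (2,2,1,2,2,3)
P² = 48/35
sum k=0..1:
  [0] +1/2 = 1/2
  [1] −1/4 = -1/4
S = 1/4
C² = P²·S² = 3/35 ; C = +0.292770

+√(3/35) ≈ +0.292770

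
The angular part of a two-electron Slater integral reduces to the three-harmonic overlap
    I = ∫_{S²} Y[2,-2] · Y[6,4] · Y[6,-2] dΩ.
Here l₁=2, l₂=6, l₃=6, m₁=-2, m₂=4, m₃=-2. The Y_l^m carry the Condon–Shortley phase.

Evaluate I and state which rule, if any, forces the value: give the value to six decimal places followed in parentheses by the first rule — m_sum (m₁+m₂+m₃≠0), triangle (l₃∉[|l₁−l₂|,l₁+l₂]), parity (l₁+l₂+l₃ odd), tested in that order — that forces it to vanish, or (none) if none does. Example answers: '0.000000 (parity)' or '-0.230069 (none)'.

-0.153870 (none)

Rules hold: Σm=0, L=14 even, 4≤6≤8.
N = 5·13·13 = 845
Δ = 2!·2!·10!/15! = 1/90090
Racah Σ t=0..2: t=0:+1/69120 t=1:−1/14400 t=2:+1/69120 = -7/172800
⇒ 3j(2 6 6; 0 0 0)² = 14/715, sgn -1
Racah Σ t=2..2: t=2:+1/322560 = 1/322560
⇒ 3j(2 6 6; -2 4 -2)² = 18/1001, sgn +1
4πI² = N·(3j₀)²·(3jₘ)² = 36/121
I = -1·√(0.297521/4π) = -0.15386989
No selection rule forces the value: the integral is nonzero (none).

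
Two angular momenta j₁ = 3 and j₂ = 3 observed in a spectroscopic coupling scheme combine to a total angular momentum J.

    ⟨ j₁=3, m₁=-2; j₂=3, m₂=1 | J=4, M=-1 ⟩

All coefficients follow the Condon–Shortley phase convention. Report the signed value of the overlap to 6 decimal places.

+0.455842  (= +√(16/77))

j₁+j₂−J=2  J+j₁−j₂=4  J−j₁+j₂=4  j₁+j₂+J+1=11
(j₁±m₁, j₂±m₂, J±M) = (1,5,4,2,3,5)
P² = 82944/77
sum k=1..2:
  [1] −1/144 = -1/144
  [2] +1/48 = 1/48
S = 1/72
C² = P²·S² = 16/77 ; C = +0.455842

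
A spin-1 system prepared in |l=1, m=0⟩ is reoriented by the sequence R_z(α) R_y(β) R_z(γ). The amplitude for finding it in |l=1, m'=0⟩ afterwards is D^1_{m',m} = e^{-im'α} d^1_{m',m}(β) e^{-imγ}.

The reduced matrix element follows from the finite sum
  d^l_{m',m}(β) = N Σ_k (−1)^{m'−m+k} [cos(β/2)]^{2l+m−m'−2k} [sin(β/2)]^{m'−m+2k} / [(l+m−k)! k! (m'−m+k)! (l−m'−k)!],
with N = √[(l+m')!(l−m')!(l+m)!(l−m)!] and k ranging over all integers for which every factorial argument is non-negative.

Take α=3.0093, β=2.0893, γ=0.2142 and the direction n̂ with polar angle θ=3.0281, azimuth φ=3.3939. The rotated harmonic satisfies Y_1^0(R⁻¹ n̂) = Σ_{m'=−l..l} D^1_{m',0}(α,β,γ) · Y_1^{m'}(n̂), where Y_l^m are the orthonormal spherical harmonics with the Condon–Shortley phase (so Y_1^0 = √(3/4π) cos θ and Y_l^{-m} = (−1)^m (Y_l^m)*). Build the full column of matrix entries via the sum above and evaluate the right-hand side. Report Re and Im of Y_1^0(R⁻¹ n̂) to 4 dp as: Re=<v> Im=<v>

Need the full column D^1_{m',0} for m'=−1..1 at α=3.0093, β=2.0893, γ=0.2142.
cos(β/2)=0.502205, sin(β/2)=0.864749
d^1_{-1,0}: single k=1 term ⇒ +0.614166;  D = -0.608799+0.081013i
d^1_{0,0}: k∈[0..1] ⇒ +0.252209 -0.747791 = -0.495581;  D = -0.495581+0.000000i
d^1_{1,0}: single k=0 term ⇒ -0.614166;  D = +0.608799+0.081013i
Y_1^{m'}(θ=3.0281,φ=3.3939) and Σ D·Y over m':
  (-0.6088+0.0810i)·(-0.0379+0.0098i)  (-0.4956+0.0000i)·(-0.4855+0.0000i)  (+0.6088+0.0810i)·(+0.0379+0.0098i)
Y_1^0(R⁻¹ n̂) = +0.285134+0.000000i

Re=0.2851 Im=0.0000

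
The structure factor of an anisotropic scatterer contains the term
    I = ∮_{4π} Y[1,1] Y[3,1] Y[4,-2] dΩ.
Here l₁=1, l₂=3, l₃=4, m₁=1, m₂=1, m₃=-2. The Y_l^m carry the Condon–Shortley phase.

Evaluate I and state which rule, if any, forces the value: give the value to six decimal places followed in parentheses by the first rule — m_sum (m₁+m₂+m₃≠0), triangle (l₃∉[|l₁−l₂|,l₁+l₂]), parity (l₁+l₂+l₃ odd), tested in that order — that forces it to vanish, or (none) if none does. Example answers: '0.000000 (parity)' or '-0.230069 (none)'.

0.238414 (none)

Rules hold: Σm=0, L=8 even, 2≤4≤4.
N = 3·7·9 = 189
Δ = 0!·2!·6!/9! = 1/252
Racah Σ t=0..0: t=0:+1/36 = 1/36
⇒ 3j(1 3 4; 0 0 0)² = 4/63, sgn +1
Racah Σ t=0..0: t=0:+1/96 = 1/96
⇒ 3j(1 3 4; 1 1 -2)² = 5/84, sgn +1
4πI² = N·(3j₀)²·(3jₘ)² = 5/7
I = +1·√(0.714286/4π) = 0.23841361
No selection rule forces the value: the integral is nonzero (none).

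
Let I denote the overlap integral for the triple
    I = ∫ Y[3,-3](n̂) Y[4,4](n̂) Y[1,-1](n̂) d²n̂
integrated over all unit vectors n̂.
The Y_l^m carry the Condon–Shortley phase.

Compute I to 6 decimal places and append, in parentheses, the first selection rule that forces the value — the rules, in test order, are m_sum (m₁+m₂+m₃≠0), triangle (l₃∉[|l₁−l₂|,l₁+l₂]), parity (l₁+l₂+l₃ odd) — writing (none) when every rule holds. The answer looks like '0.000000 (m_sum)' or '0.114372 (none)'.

m-sum 0 ✓  L=8 even ✓  1≤1≤7 ✓
Π(2lᵢ+1) = 7×9×3 = 189
triangle coeff Δ(3,4,1) = 1/252
Σ_t [3,3]: t=3:−1/36 = -1/36
(3j)²=4/63 [(3 4 1; 0 0 0)], sign=+1
Σ_t [6,6]: t=6:+1/1440 = 1/1440
(3j)²=1/9 [(3 4 1; -3 4 -1)], sign=+1
⇒ 4πI² = 4/3
I = (+1)√(4/3/(4π)) = 0.32573501
No selection rule forces the value: the integral is nonzero (none).

0.325735 (none)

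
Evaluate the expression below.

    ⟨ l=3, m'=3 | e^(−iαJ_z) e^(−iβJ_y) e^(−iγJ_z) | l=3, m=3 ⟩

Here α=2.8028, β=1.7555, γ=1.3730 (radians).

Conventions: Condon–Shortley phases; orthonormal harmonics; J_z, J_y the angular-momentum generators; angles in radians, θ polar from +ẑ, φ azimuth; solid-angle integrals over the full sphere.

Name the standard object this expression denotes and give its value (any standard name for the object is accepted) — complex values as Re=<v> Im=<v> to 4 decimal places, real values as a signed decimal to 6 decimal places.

This is a Wigner D-matrix element — the rotation-matrix element ⟨l m'| R(α,β,γ) |l m⟩ in the angular-momentum basis.
Split into d^3_{3,3}(β=1.7555) × two z-phases.
Half-angle: c=0.638884, s=0.769303. N=√(720·1·720·1)=720.000000
The bounds max(0,m−m')=0 and min(l+m,l−m')=0 give 1 term
  k=0: (−1)^0·720.0000/(720)·0.6389^6·0.7693^0 = +0.068003
d^3_{3,3}(1.7555) = +0.068003
Attach z-rotation phases: D = e^{-i(3)(2.8028)}·(+0.068003)·e^{-i(3)(1.3730)} = +0.067952+0.002649i

Wigner D-matrix element, Re=0.0680 Im=0.0026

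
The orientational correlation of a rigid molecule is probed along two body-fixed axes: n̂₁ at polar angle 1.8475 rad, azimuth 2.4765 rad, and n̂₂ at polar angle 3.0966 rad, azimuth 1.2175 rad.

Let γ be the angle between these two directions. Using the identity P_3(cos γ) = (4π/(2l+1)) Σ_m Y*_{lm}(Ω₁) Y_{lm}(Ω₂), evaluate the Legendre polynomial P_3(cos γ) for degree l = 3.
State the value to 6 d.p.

Summing Y*_{l m}(θ₁,φ₁)·Y_{l m}(θ₂,φ₂) over m ∈ [−3, 3]; prefactor 4π/(2·3+1) = 1.795196:
  term(m=-3) = -0.00001 - 0.00001j   from Y*(Ω₁)=0.15296 + 0.33844j, Y(Ω₂)=-0.00003 + 0.00002j
  term(m=-2) = -0.00043 + 0.00031j   from Y*(Ω₁)=-0.06157 + 0.25091j, Y(Ω₂)=0.00157 + 0.00134j
  term(m=-1) = -0.00347 - 0.01076j   from Y*(Ω₁)=0.15334 - 0.12027j, Y(Ω₂)=0.02007 - 0.05441j
  term(m=+0) = -0.19866 + 0.00000j   from Y*(Ω₁)=0.26780 + 0.00000j, Y(Ω₂)=-0.74183 + 0.00000j
  term(m=+1) = -0.00347 + 0.01076j   from Y*(Ω₁)=-0.15334 - 0.12027j, Y(Ω₂)=-0.02007 - 0.05441j
  term(m=+2) = -0.00043 - 0.00031j   from Y*(Ω₁)=-0.06157 - 0.25091j, Y(Ω₂)=0.00157 - 0.00134j
  term(m=+3) = -0.00001 + 0.00001j   from Y*(Ω₁)=-0.15296 + 0.33844j, Y(Ω₂)=0.00003 + 0.00002j
Accumulated sum -0.20648 + 0.00000j; after 4π/(2l+1) scaling, -0.37068 + 0.00000j ⇒ P_3 = -0.370678

-0.370678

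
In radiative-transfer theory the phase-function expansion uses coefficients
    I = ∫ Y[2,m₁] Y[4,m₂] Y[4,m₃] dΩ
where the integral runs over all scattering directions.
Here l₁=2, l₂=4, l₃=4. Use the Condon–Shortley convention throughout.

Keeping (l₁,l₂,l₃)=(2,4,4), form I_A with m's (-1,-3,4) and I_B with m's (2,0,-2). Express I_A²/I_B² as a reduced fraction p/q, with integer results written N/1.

Shared (l₁,l₂,l₃)=(2,4,4): N and (l;000)² cancel in I_A²/I_B².
A: Δ = 2!·2!·6!/11! = 1/13860; Racah Σ t=1..1: t=1:−1/1440 = -1/1440; ⇒ 3j(2 4 4; -1 -3 4)² = 7/165, sgn -1
B: Δ = 2!·2!·6!/11! = 1/13860; Racah Σ t=0..0: t=0:+1/192 = 1/192; ⇒ 3j(2 4 4; 2 0 -2)² = 3/77, sgn +1
I_A²/I_B² = (7/165)/(3/77) = 49/45

49/45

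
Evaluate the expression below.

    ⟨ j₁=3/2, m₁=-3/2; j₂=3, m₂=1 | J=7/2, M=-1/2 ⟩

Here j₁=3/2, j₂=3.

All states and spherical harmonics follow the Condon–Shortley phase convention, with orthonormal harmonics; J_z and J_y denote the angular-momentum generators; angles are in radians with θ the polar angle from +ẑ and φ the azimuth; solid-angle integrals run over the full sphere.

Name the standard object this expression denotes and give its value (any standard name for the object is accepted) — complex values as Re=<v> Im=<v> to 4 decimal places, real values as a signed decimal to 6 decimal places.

This is a Clebsch–Gordan (vector-coupling) coefficient.
√[8·1!2!5!/9! · 0!3!4!2!3!4!] = √(1536/7)
  +(−1)^1/∏(1,0,2,3,0,2)! = -1/24  (running -1/24)
⟨..|..⟩ = √(1536/7)·(-1/24) = -0.617213

Clebsch–Gordan coefficient, −√(8/21) ≈ -0.617213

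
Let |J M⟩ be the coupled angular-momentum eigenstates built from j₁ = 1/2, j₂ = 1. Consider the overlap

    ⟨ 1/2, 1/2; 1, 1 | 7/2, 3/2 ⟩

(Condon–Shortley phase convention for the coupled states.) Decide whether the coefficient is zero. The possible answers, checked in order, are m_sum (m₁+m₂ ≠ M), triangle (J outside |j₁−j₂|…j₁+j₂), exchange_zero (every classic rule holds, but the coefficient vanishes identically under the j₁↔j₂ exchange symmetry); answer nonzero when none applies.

triangle

m-sum: m₁+m₂ = 1/2+1 = 3/2, M = 3/2  ✓
triangle: need |j₁−j₂| ≤ J ≤ j₁+j₂, i.e. J ∈ [1/2, 3/2]; J = 7/2 is outside ✗ ⇒ coefficient is 0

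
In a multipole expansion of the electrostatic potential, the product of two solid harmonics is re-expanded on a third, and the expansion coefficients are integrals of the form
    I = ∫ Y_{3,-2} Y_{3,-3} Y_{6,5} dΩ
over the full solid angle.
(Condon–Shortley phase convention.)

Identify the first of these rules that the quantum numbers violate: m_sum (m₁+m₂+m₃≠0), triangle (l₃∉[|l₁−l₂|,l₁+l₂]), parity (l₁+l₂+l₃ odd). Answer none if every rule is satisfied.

Σmᵢ = 0  ✓
l₃∈[|l₁−l₂|,l₁+l₂]=[0,6], have l₃=6  ✓
Σlᵢ = 12 ⇒ even  ✓

none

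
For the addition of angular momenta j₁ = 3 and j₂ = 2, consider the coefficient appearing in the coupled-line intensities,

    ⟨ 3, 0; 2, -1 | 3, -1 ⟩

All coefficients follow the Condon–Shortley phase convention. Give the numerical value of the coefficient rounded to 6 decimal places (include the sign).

−√(1/30) = -0.182574

triangle: 2!×4!×2!/9! = 96/362880
(j±m)!: 3!×3!×1!×3!×2!×4! = 10368
prefactor² = (2J+1)×Δ×N² = 96/5
  k=0: +1/(0!×2!×3!×1!×1!×1!) = 1/12
  k=1: −1/(1!×1!×2!×0!×2!×2!) = -1/8
Σ = -1/24  ⇒  CG² = 96/5×(-1/24)² = 1/30
CG = −√(1/30) = -0.182574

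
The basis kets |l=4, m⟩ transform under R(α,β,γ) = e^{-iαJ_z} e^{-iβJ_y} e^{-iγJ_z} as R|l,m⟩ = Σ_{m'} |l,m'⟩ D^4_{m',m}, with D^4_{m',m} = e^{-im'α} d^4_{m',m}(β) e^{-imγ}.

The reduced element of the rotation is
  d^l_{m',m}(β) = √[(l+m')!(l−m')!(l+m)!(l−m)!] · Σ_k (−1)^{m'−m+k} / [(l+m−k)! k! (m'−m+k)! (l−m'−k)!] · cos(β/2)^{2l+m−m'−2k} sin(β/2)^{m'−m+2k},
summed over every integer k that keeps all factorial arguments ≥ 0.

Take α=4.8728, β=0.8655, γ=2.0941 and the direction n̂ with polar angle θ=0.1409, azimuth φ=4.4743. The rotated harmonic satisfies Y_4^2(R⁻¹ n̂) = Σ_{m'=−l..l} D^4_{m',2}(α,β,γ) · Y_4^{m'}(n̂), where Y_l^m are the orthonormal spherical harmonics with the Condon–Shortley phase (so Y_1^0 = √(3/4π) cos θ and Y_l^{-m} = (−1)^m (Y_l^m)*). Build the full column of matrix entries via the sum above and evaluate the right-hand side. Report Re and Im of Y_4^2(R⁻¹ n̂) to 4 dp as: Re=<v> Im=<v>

Need the full column D^4_{m',2} for m'=−4..4 at α=4.8728, β=0.8655, γ=2.0941.
cos(β/2)=0.907816, sin(β/2)=0.419369
d^4_{-4,2}: single k=6 term ⇒ +0.023722;  D = -0.021803+0.009346i
d^4_{-3,2}: k∈[5..6] ⇒ +0.108933 -0.007749 = +0.101184;  D = -0.054208-0.085439i
d^4_{-2,2}: k∈[4..6] ⇒ +0.315114 -0.053797 +0.000957 = +0.262274;  D = +0.196175-0.174077i
d^4_{-1,2}: k∈[3..5] ⇒ +0.643121 -0.205864 +0.008786 = +0.446043;  D = +0.345537+0.282061i
d^4_{0,2}: k∈[2..4] ⇒ +0.933900 -0.531454 +0.042530 = +0.444976;  D = -0.222715+0.385229i
d^4_{1,2}: k∈[1..3] ⇒ +0.904101 -0.964681 +0.137243 = +0.076663;  D = -0.071646-0.027277i
d^4_{2,2}: k∈[0..2] ⇒ +0.461299 -1.181301 +0.315114 = -0.404888;  D = -0.081774+0.396544i
d^4_{3,2}: k∈[0..1] ⇒ -0.797342 +0.510461 = -0.286881;  D = -0.286616-0.012319i
d^4_{4,2}: single k=0 term ⇒ +0.520905;  D = +0.061042+0.517316i
Y_4^{m'}(θ=0.1409,φ=4.4743) and Σ D·Y over m':
  (-0.0218+0.0093i)·(+0.0001+0.0001i)  (-0.0542-0.0854i)·(+0.0022-0.0026i)  (+0.1962-0.1741i)·(-0.0344-0.0177i)  (+0.3455+0.2821i)·(-0.0599+0.2469i)  (-0.2227+0.3852i)·(+0.7643+0.0000i)  (-0.0716-0.0273i)·(+0.0599+0.2469i)  (-0.0818+0.3965i)·(-0.0344+0.0177i)  (-0.2866-0.0123i)·(-0.0022-0.0026i)  (+0.0610+0.5173i)·(+0.0001-0.0001i)
Y_4^2(R⁻¹ n̂) = -0.271812+0.331689i

Re=-0.2718 Im=0.3317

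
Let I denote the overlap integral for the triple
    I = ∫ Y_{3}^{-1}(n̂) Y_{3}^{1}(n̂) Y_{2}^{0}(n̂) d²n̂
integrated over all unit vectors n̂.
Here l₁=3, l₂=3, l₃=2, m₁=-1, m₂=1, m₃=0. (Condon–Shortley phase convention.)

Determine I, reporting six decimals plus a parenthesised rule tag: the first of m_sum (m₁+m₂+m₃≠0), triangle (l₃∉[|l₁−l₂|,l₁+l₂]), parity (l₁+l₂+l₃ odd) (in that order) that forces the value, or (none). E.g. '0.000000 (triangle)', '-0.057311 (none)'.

-0.126157 (none)

Rules hold: Σm=0, L=8 even, 0≤2≤6.
N = 7·7·5 = 245
Δ = 4!·2!·2!/9! = 1/3780
Racah Σ t=1..3: t=1:−1/24 t=2:+1/4 t=3:−1/24 = 1/6
⇒ 3j(3 3 2; 0 0 0)² = 4/105, sgn +1
Racah Σ t=2..4: t=2:+1/16 t=3:−1/6 t=4:+1/96 = -3/32
⇒ 3j(3 3 2; -1 1 0)² = 3/140, sgn -1
4πI² = N·(3j₀)²·(3jₘ)² = 1/5
I = -1·√(0.2/4π) = -0.12615663
No selection rule forces the value: the integral is nonzero (none).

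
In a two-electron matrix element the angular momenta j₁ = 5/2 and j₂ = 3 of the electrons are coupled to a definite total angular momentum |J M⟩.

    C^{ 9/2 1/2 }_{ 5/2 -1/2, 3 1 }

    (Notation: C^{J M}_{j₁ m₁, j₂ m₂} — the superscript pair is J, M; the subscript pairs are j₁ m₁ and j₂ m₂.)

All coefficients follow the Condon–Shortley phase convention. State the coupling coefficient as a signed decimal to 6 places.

-0.480500

√[10·1!4!5!/11! · 2!3!4!2!5!4!] = √(92160/77)
  +(−1)^0/∏(0,1,3,4,1,1)! = 1/144  (running 1/144)
  +(−1)^1/∏(1,0,2,3,2,2)! = -1/48  (running -1/72)
⟨..|..⟩ = √(92160/77)·(-1/72) = -0.480500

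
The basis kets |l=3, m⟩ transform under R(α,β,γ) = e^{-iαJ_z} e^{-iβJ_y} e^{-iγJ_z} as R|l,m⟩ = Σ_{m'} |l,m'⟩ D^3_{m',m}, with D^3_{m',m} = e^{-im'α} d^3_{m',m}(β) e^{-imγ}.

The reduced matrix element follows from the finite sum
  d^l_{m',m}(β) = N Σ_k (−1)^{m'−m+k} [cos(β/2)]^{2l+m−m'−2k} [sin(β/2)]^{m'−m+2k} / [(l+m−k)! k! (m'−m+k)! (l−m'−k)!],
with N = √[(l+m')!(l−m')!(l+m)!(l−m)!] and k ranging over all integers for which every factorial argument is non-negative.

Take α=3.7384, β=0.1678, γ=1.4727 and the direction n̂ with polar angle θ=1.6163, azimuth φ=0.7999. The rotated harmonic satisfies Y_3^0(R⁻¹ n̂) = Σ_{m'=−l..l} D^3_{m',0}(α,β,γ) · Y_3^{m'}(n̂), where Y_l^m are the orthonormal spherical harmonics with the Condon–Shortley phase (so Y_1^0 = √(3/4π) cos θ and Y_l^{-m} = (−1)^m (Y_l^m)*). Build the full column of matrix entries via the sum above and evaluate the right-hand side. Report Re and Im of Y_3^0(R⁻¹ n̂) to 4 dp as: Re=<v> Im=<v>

Re=0.2163 Im=0.0000

Need the full column D^3_{m',0} for m'=−3..3 at α=3.7384, β=0.1678, γ=1.4727.
cos(β/2)=0.996482, sin(β/2)=0.083802
d^3_{-3,0}: single k=3 term ⇒ +0.002604;  D = +0.000567-0.002542i
d^3_{-2,0}: k∈[2..3] ⇒ +0.037927 -0.000268 = +0.037658;  D = +0.013870+0.035011i
d^3_{-1,0}: k∈[1..3] ⇒ +0.285227 -0.006052 +0.000014 = +0.279190;  D = -0.230928-0.156906i
d^3_{0,0}: k∈[0..3] ⇒ +0.979079 -0.062320 +0.000441 -0.000000 = +0.917200;  D = +0.917200+0.000000i
d^3_{1,0}: k∈[0..2] ⇒ -0.285227 +0.006052 -0.000014 = -0.279190;  D = +0.230928-0.156906i
d^3_{2,0}: k∈[0..1] ⇒ +0.037927 -0.000268 = +0.037658;  D = +0.013870-0.035011i
d^3_{3,0}: single k=0 term ⇒ -0.002604;  D = -0.000567-0.002542i
Y_3^{m'}(θ=1.6163,φ=0.7999) and Σ D·Y over m':
  (+0.0006-0.0025i)·(-0.3066-0.2810i)  (+0.0139+0.0350i)·(+0.0013+0.0464i)  (-0.2309-0.1569i)·(-0.2226+0.2292i)  (+0.9172+0.0000i)·(+0.0507+0.0000i)  (+0.2309-0.1569i)·(+0.2226+0.2292i)  (+0.0139-0.0350i)·(+0.0013-0.0464i)  (-0.0006-0.0025i)·(+0.3066-0.2810i)
Y_3^0(R⁻¹ n̂) = +0.216300-0.000000i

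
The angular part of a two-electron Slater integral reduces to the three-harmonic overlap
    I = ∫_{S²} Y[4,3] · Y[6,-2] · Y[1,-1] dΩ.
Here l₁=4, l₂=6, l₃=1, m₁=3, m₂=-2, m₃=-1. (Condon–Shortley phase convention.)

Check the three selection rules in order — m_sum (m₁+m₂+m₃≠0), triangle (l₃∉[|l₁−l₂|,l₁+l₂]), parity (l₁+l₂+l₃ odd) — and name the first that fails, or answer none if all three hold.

triangle

Σmᵢ = 0  ✓
l₃∈[|l₁−l₂|,l₁+l₂]=[2,10] required, l₃=1 fails  ✗
Σlᵢ = 11 ⇒ odd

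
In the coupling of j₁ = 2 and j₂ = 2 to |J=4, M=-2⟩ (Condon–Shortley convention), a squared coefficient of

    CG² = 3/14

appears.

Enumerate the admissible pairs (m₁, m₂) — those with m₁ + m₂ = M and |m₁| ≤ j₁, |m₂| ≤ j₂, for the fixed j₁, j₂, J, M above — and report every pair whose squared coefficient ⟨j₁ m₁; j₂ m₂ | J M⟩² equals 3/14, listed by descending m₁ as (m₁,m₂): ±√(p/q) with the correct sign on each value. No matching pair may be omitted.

Admissible pairs with m₁+m₂ = M = -2: (-2,0), (-1,-1), (0,-2)
  (m₁,m₂)=(0,-2): CG² = 3/14, CG = +√(3/14)   ← matches the target
  (m₁,m₂)=(-1,-1): CG² = 4/7, CG = +√(4/7)
  (m₁,m₂)=(-2,0): CG² = 3/14, CG = +√(3/14)   ← matches the target
Pairs with CG² = 3/14: (0,-2): +√(3/14); (-2,0): +√(3/14)

(0,-2): +√(3/14); (-2,0): +√(3/14)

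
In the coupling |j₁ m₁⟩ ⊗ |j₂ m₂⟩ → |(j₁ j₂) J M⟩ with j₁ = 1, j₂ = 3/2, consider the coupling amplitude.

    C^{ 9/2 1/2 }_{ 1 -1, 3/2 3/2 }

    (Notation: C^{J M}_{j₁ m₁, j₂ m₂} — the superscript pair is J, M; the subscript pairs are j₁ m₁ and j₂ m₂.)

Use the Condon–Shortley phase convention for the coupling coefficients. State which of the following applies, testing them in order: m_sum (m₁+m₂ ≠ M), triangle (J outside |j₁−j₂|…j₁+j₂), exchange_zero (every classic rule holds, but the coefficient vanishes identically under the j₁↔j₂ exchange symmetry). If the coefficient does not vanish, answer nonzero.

triangle

m-sum: m₁+m₂ = -1+3/2 = 1/2, M = 1/2  ✓
triangle: need |j₁−j₂| ≤ J ≤ j₁+j₂, i.e. J ∈ [1/2, 5/2]; J = 9/2 is outside ✗ ⇒ coefficient is 0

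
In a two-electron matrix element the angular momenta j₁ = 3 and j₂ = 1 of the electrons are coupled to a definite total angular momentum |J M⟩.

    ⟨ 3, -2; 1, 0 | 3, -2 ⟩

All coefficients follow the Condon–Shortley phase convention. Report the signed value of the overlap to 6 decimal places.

-0.577350  (= −√(1/3))

triangle: 1!*5!*1!/8! = 120/40320
(j±m)!: 1!*5!*1!*1!*1!*5! = 14400
prefactor² = (2J+1)*Δ*N² = 300
  k=0: +1/(0!*1!*5!*1!*0!*0!) = 1/120
  k=1: −1/(1!*0!*4!*0!*1!*1!) = -1/24
Σ = -1/30  ⇒  CG² = 300*(-1/30)² = 1/3
CG = −√(1/3) = -0.577350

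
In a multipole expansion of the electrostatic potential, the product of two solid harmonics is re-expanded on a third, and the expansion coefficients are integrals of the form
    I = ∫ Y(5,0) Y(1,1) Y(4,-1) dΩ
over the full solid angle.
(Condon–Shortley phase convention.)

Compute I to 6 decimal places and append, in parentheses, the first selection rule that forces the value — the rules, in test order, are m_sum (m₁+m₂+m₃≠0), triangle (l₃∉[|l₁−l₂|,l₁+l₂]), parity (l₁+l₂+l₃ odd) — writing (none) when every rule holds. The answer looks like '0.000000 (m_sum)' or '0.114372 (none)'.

m-sum 0 ✓  L=10 even ✓  4≤4≤6 ✓
Π(2lᵢ+1) = 11×3×9 = 297
triangle coeff Δ(5,1,4) = 1/495
Σ_t [1,1]: t=1:−1/576 = -1/576
(3j)²=5/99 [(5 1 4; 0 0 0)], sign=-1
Σ_t [2,2]: t=2:+1/1440 = 1/1440
(3j)²=2/99 [(5 1 4; 0 1 -1)], sign=-1
⇒ 4πI² = 10/33
I = (+1)√(10/33/(4π)) = 0.15528807
No selection rule forces the value: the integral is nonzero (none).

0.155288 (none)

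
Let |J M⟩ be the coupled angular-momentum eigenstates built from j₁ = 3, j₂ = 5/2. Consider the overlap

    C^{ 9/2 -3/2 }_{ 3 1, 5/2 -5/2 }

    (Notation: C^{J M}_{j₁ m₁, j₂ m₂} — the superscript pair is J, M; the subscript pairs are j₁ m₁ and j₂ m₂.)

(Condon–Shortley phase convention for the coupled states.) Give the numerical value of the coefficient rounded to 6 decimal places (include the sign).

+√(50/231) ≈ +0.465242

triangle: 1!·5!·4!/11! = 2880/39916800
(j±m)!: 4!·2!·0!·5!·3!·6! = 24883200
prefactor² = (2J+1)·Δ·N² = 1382400/77
  k=0: +1/(0!·1!·2!·0!·3!·4!) = 1/288
Σ = 1/288  ⇒  CG² = 1382400/77·(1/288)² = 50/231
CG = +√(50/231) = +0.465242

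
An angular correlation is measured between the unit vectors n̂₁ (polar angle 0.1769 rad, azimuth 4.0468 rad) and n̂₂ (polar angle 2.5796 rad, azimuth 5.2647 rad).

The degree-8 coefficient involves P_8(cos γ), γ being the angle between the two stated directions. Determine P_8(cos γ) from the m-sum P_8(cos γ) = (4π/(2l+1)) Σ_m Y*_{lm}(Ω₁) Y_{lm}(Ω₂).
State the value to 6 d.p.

Addition theorem: P_8(cos γ) = (4π/17) Σ_m Y*_{lm}(Ω₁) Y_{lm}(Ω₂), m = −8…8:
  term(m=-8) = (-0.000000, 0.000000)   from Y*(Ω₁)=(0.000000, 0.000000), Y(Ω₂)=(-0.000971, 0.003207)
  term(m=-7) = (0.000000, 0.000000)   from Y*(Ω₁)=(-0.000011, -0.000001), Y(Ω₂)=(-0.014108, -0.015937)
  term(m=-6) = (0.000007, -0.000011)   from Y*(Ω₁)=(0.000100, -0.000114), Y(Ω₂)=(0.082704, -0.014390)
  term(m=-5) = (-0.000350, -0.000069)   from Y*(Ω₁)=(0.000289, 0.001531), Y(Ω₂)=(-0.084891, 0.212517)
  term(m=-4) = (0.000812, 0.005057)   from Y*(Ω₁)=(-0.010606, -0.005511), Y(Ω₂)=(-0.255367, -0.344099)
  term(m=-3) = (0.028861, -0.016223)   from Y*(Ω₁)=(0.061563, -0.027934), Y(Ω₂)=(0.487916, -0.042132)
  term(m=-2) = (-0.033805, -0.028810)   from Y*(Ω₁)=(-0.063580, 0.260243), Y(Ω₂)=(-0.074521, 0.148105)
  term(m=-1) = (0.078649, -0.213539)   from Y*(Ω₁)=(-0.401888, -0.511895), Y(Ω₂)=(0.183452, 0.297671)
  term(m=+0) = (-0.174823, 0.000000)   from Y*(Ω₁)=(0.593925, -0.000000), Y(Ω₂)=(-0.294353, 0.000000)
  term(m=+1) = (0.078649, 0.213539)   from Y*(Ω₁)=(0.401888, -0.511895), Y(Ω₂)=(-0.183452, 0.297671)
  term(m=+2) = (-0.033805, 0.028810)   from Y*(Ω₁)=(-0.063580, -0.260243), Y(Ω₂)=(-0.074521, -0.148105)
  term(m=+3) = (0.028861, 0.016223)   from Y*(Ω₁)=(-0.061563, -0.027934), Y(Ω₂)=(-0.487916, -0.042132)
  term(m=+4) = (0.000812, -0.005057)   from Y*(Ω₁)=(-0.010606, 0.005511), Y(Ω₂)=(-0.255367, 0.344099)
  term(m=+5) = (-0.000350, 0.000069)   from Y*(Ω₁)=(-0.000289, 0.001531), Y(Ω₂)=(0.084891, 0.212517)
  term(m=+6) = (0.000007, 0.000011)   from Y*(Ω₁)=(0.000100, 0.000114), Y(Ω₂)=(0.082704, 0.014390)
  term(m=+7) = (0.000000, -0.000000)   from Y*(Ω₁)=(0.000011, -0.000001), Y(Ω₂)=(0.014108, -0.015937)
  term(m=+8) = (-0.000000, -0.000000)   from Y*(Ω₁)=(0.000000, -0.000000), Y(Ω₂)=(-0.000971, -0.003207)
Accumulated sum (-0.026476, -0.000000); after 4π/(2l+1) scaling, (-0.019571, -0.000000) ⇒ P_8 = -0.019571

-0.019571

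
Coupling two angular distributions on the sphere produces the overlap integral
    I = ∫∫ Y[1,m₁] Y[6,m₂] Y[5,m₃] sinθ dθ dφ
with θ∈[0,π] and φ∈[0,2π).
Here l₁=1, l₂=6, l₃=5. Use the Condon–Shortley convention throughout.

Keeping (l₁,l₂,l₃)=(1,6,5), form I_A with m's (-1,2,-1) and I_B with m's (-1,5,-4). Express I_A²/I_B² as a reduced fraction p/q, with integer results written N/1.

28/55

l's match ⇒ only the (l;m) 3-j factors differ between A and B.
A: triangle coeff Δ(1,6,5) = 1/858; Σ_t [2,2]: t=2:+1/34560 = 1/34560; (3j)²=14/429 [(1 6 5; -1 2 -1)], sign=+1
B: triangle coeff Δ(1,6,5) = 1/858; Σ_t [2,2]: t=2:+1/725760 = 1/725760; (3j)²=5/78 [(1 6 5; -1 5 -4)], sign=-1
I_A²/I_B² = (14/429)/(5/78) = 28/55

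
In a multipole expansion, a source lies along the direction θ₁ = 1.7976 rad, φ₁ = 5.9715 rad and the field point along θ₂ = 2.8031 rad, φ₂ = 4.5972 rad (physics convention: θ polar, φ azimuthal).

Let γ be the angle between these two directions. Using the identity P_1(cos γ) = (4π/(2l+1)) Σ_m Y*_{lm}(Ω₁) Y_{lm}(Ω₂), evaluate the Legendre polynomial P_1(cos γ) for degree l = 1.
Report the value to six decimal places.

0.275275

Summing Y*_{l m}(θ₁,φ₁)·Y_{l m}(θ₂,φ₂) over m ∈ [−1, 1]; prefactor 4π/(2·1+1) = 4.188790:
  [-1]  conj(Y_{1,-1})(Ω₁) = +0.320426-0.103237i ; Y_{1,-1}(Ω₂) = -0.013186+0.113966i ; Δ = +0.007540+0.037879i
  [+0]  conj(Y_{1,0})(Ω₁) = -0.109869-0.000000i ; Y_{1,0}(Ω₂) = -0.460877+0.000000i ; Δ = +0.050636+0.000000i
  [+1]  conj(Y_{1,1})(Ω₁) = -0.320426-0.103237i ; Y_{1,1}(Ω₂) = +0.013186+0.113966i ; Δ = +0.007540-0.037879i
Total Σ_m = +0.065717+0.000000i. Multiply by 4.188790: +0.275275+0.000000i. P_1(cos γ) = 0.275275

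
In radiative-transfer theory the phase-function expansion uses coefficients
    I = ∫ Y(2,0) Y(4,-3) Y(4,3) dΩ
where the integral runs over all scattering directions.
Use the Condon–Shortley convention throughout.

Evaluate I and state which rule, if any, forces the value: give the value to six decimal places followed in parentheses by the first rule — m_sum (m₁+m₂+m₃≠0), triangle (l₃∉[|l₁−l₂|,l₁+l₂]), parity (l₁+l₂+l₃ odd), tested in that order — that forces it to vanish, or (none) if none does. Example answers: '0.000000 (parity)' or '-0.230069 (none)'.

0.057344 (none)

m-sum 0 ✓  L=10 even ✓  2≤4≤6 ✓
Π(2lᵢ+1) = 5×9×9 = 405
triangle coeff Δ(2,4,4) = 1/13860
Σ_t [0,2]: t=0:+1/192 t=1:−1/36 t=2:+1/192 = -5/288
(3j)²=20/693 [(2 4 4; 0 0 0)], sign=-1
Σ_t [0,1]: t=0:+1/480 t=1:−1/720 = 1/1440
(3j)²=7/1980 [(2 4 4; 0 -3 3)], sign=-1
⇒ 4πI² = 5/121
I = (+1)√(5/121/(4π)) = 0.05734392
No selection rule forces the value: the integral is nonzero (none).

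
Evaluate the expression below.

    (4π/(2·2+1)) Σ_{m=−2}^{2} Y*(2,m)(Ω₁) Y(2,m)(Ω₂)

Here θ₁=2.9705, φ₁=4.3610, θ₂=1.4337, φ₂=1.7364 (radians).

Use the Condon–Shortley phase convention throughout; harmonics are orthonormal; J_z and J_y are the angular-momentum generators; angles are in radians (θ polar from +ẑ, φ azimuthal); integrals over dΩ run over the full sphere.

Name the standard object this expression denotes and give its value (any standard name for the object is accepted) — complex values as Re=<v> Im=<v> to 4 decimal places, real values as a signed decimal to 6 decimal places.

Legendre polynomial (addition theorem), -0.381313

This sum is the spherical-harmonic addition theorem: it equals the Legendre polynomial P_l(cos γ) of the angle γ between the two directions.
Expand P_2 via completeness: Σ_{m} conj(Y_{2,m}) at Ω₁ times Y_{2,m} at Ω₂ —
  m=-2: Y*=-0.00854 + 0.00724j  Y=-0.35846 + 0.12326j  product 0.00217 - 0.00365j
  m=-1: Y*=0.04461 + 0.12169j  Y=-0.01724 - 0.10316j  product 0.01178 - 0.00670j
  m=+0: Y*=0.60336 + 0.00000j  Y=-0.29772 + 0.00000j  product -0.17963 + 0.00000j
  m=+1: Y*=-0.04461 + 0.12169j  Y=0.01724 - 0.10316j  product 0.01178 + 0.00670j
  m=+2: Y*=-0.00854 - 0.00724j  Y=-0.35846 - 0.12326j  product 0.00217 + 0.00365j
Accumulated sum -0.15172 + 0.00000j; after 4π/(2l+1) scaling, -0.38131 + 0.00000j ⇒ P_2 = -0.381313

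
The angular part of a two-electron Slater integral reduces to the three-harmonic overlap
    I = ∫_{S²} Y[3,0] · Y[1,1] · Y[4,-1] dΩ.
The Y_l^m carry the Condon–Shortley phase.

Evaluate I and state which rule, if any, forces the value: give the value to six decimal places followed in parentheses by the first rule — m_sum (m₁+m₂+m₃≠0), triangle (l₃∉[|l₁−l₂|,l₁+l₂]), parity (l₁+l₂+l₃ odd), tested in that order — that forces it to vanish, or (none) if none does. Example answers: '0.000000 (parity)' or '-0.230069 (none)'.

Rules hold: Σm=0, L=8 even, 2≤4≤4.
N = 7·3·9 = 189
Δ = 0!·6!·2!/9! = 1/252
Racah Σ t=0..0: t=0:+1/36 = 1/36
⇒ 3j(3 1 4; 0 0 0)² = 4/63, sgn +1
Racah Σ t=0..0: t=0:+1/72 = 1/72
⇒ 3j(3 1 4; 0 1 -1)² = 5/126, sgn -1
4πI² = N·(3j₀)²·(3jₘ)² = 10/21
I = -1·√(0.47619/4π) = -0.19466390
No selection rule forces the value: the integral is nonzero (none).

-0.194664 (none)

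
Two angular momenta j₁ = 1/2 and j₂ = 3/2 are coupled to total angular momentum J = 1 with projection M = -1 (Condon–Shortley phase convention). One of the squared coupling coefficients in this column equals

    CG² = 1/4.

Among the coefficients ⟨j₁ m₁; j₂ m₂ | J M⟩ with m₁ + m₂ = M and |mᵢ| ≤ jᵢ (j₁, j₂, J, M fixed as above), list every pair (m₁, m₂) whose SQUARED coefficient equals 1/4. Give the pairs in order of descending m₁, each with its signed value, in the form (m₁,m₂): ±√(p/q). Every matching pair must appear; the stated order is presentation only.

Admissible pairs with m₁+m₂ = M = -1: (-1/2,-1/2), (1/2,-3/2)
  (m₁,m₂)=(1/2,-3/2): CG² = 3/4, CG = +√(3/4)
  (m₁,m₂)=(-1/2,-1/2): CG² = 1/4, CG = −√(1/4)   ← matches the target
Pairs with CG² = 1/4: (-1/2,-1/2): −√(1/4)

(-1/2,-1/2): −√(1/4)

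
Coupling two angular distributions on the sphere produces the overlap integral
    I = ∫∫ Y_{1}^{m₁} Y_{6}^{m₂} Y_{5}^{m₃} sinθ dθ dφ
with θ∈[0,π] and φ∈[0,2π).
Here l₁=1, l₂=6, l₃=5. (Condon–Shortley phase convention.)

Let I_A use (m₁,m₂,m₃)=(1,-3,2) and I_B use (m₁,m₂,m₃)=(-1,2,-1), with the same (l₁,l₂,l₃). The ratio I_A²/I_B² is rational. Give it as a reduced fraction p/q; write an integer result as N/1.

9/7

Shared (l₁,l₂,l₃)=(1,6,5): N and (l;000)² cancel in I_A²/I_B².
A: Δ = 2!·0!·10!/13! = 1/858; Racah Σ t=0..0: t=0:+1/60480 = 1/60480; ⇒ 3j(1 6 5; 1 -3 2)² = 6/143, sgn -1
B: Δ = 2!·0!·10!/13! = 1/858; Racah Σ t=2..2: t=2:+1/34560 = 1/34560; ⇒ 3j(1 6 5; -1 2 -1)² = 14/429, sgn +1
I_A²/I_B² = (6/143)/(14/429) = 9/7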